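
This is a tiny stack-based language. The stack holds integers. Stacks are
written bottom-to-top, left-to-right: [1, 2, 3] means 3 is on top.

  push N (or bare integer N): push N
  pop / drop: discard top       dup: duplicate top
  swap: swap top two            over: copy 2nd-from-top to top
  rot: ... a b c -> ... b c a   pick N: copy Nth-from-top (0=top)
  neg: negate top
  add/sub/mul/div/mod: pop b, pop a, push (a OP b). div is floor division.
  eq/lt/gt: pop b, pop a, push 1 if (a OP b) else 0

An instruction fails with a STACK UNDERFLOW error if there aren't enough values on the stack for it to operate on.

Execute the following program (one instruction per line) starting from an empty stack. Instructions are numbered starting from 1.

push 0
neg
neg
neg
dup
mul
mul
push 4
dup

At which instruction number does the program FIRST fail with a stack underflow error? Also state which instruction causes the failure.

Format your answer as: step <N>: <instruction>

Step 1 ('push 0'): stack = [0], depth = 1
Step 2 ('neg'): stack = [0], depth = 1
Step 3 ('neg'): stack = [0], depth = 1
Step 4 ('neg'): stack = [0], depth = 1
Step 5 ('dup'): stack = [0, 0], depth = 2
Step 6 ('mul'): stack = [0], depth = 1
Step 7 ('mul'): needs 2 value(s) but depth is 1 — STACK UNDERFLOW

Answer: step 7: mul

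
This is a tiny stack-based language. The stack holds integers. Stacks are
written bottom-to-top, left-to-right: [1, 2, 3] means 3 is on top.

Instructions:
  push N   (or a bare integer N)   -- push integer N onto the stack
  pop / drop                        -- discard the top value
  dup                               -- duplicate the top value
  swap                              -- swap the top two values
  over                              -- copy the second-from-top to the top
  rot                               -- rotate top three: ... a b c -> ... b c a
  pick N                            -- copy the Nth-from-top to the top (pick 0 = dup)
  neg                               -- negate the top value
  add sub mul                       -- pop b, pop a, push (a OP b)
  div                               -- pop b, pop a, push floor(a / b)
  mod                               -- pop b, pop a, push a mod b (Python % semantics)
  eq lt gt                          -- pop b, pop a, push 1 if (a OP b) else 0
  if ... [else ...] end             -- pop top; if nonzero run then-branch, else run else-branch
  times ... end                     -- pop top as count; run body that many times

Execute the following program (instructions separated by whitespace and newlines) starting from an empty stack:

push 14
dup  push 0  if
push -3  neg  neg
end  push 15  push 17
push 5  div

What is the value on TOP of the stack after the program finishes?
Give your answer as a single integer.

Answer: 3

Derivation:
After 'push 14': [14]
After 'dup': [14, 14]
After 'push 0': [14, 14, 0]
After 'if': [14, 14]
After 'push 15': [14, 14, 15]
After 'push 17': [14, 14, 15, 17]
After 'push 5': [14, 14, 15, 17, 5]
After 'div': [14, 14, 15, 3]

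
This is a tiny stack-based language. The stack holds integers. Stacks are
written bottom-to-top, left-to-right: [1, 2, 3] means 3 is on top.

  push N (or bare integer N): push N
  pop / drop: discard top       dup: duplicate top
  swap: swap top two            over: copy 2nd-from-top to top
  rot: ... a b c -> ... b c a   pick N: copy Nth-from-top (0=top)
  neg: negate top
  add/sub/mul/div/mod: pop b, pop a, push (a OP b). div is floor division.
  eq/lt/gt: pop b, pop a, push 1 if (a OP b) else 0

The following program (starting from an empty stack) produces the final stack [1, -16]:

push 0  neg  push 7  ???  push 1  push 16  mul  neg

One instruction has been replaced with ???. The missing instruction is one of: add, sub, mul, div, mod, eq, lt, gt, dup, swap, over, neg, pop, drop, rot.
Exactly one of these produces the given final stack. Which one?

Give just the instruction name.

Answer: lt

Derivation:
Stack before ???: [0, 7]
Stack after ???:  [1]
The instruction that transforms [0, 7] -> [1] is: lt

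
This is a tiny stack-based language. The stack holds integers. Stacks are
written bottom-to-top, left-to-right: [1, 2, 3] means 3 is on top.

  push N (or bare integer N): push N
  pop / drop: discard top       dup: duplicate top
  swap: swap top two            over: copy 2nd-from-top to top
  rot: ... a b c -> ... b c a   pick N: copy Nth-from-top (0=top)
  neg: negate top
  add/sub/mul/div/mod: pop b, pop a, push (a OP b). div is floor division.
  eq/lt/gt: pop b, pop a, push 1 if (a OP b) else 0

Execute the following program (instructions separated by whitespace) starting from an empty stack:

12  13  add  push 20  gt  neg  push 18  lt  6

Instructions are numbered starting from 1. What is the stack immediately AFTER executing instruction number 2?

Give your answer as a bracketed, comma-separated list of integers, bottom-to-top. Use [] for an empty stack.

Step 1 ('12'): [12]
Step 2 ('13'): [12, 13]

Answer: [12, 13]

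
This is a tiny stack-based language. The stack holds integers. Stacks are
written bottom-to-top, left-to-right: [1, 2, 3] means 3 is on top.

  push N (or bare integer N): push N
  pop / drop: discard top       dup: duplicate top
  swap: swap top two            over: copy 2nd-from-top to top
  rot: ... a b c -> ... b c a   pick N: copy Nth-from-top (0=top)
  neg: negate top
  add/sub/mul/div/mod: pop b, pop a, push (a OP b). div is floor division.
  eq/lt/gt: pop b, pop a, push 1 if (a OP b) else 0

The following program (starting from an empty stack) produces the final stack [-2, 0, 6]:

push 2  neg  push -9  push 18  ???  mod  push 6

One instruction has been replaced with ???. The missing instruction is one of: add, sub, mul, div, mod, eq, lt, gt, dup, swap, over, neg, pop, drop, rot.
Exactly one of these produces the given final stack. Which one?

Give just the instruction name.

Answer: swap

Derivation:
Stack before ???: [-2, -9, 18]
Stack after ???:  [-2, 18, -9]
The instruction that transforms [-2, -9, 18] -> [-2, 18, -9] is: swap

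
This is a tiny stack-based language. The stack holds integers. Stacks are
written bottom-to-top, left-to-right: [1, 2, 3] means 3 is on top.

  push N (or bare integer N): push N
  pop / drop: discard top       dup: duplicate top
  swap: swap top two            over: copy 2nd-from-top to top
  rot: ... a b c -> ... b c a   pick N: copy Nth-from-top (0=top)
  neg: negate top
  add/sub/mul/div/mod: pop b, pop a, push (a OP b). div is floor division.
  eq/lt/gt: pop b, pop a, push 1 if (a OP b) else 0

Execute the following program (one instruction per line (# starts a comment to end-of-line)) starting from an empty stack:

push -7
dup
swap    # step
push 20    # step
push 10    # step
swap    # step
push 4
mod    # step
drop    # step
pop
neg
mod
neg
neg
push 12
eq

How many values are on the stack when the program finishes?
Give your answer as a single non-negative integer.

Answer: 1

Derivation:
After 'push -7': stack = [-7] (depth 1)
After 'dup': stack = [-7, -7] (depth 2)
After 'swap': stack = [-7, -7] (depth 2)
After 'push 20': stack = [-7, -7, 20] (depth 3)
After 'push 10': stack = [-7, -7, 20, 10] (depth 4)
After 'swap': stack = [-7, -7, 10, 20] (depth 4)
After 'push 4': stack = [-7, -7, 10, 20, 4] (depth 5)
After 'mod': stack = [-7, -7, 10, 0] (depth 4)
After 'drop': stack = [-7, -7, 10] (depth 3)
After 'pop': stack = [-7, -7] (depth 2)
After 'neg': stack = [-7, 7] (depth 2)
After 'mod': stack = [0] (depth 1)
After 'neg': stack = [0] (depth 1)
After 'neg': stack = [0] (depth 1)
After 'push 12': stack = [0, 12] (depth 2)
After 'eq': stack = [0] (depth 1)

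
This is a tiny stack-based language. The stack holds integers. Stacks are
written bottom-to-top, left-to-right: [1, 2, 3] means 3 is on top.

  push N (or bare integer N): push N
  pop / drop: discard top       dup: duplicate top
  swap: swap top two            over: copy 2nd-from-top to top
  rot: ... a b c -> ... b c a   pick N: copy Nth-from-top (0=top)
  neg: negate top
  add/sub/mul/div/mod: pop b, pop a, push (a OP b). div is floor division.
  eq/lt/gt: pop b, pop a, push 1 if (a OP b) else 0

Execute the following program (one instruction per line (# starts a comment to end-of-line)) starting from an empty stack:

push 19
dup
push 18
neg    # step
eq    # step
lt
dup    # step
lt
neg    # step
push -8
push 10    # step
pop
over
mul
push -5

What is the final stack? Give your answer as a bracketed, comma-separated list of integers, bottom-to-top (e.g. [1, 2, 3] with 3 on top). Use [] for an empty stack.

Answer: [0, 0, -5]

Derivation:
After 'push 19': [19]
After 'dup': [19, 19]
After 'push 18': [19, 19, 18]
After 'neg': [19, 19, -18]
After 'eq': [19, 0]
After 'lt': [0]
After 'dup': [0, 0]
After 'lt': [0]
After 'neg': [0]
After 'push -8': [0, -8]
After 'push 10': [0, -8, 10]
After 'pop': [0, -8]
After 'over': [0, -8, 0]
After 'mul': [0, 0]
After 'push -5': [0, 0, -5]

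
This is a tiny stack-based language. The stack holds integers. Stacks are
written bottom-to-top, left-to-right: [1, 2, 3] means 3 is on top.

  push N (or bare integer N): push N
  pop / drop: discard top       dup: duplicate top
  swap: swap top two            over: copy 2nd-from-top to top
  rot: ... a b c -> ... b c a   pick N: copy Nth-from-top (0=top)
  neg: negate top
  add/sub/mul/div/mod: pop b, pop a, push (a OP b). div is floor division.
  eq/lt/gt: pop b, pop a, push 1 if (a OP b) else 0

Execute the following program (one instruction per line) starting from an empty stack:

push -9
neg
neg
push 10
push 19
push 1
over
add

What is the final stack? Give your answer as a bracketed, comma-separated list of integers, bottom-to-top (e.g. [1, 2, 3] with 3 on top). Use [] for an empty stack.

Answer: [-9, 10, 19, 20]

Derivation:
After 'push -9': [-9]
After 'neg': [9]
After 'neg': [-9]
After 'push 10': [-9, 10]
After 'push 19': [-9, 10, 19]
After 'push 1': [-9, 10, 19, 1]
After 'over': [-9, 10, 19, 1, 19]
After 'add': [-9, 10, 19, 20]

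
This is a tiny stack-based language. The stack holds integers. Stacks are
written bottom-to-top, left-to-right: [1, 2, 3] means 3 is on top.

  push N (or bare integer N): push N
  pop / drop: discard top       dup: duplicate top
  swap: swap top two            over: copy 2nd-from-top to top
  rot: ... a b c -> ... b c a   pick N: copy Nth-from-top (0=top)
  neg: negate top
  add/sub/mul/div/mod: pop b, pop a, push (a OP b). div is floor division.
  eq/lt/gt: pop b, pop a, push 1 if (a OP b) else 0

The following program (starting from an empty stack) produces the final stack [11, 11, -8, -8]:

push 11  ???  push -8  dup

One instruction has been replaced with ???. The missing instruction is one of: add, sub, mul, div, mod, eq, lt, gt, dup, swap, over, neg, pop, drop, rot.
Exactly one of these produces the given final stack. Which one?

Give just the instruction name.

Stack before ???: [11]
Stack after ???:  [11, 11]
The instruction that transforms [11] -> [11, 11] is: dup

Answer: dup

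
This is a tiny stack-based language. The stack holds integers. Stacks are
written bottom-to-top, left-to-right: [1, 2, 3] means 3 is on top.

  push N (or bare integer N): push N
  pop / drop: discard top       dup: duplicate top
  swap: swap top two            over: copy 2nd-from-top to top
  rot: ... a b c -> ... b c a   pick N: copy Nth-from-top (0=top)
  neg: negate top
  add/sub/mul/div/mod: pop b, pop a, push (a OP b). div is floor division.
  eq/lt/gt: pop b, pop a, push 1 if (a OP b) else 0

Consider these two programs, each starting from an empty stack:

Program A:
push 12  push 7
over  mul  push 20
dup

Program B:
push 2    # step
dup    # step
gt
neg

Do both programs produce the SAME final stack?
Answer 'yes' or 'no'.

Answer: no

Derivation:
Program A trace:
  After 'push 12': [12]
  After 'push 7': [12, 7]
  After 'over': [12, 7, 12]
  After 'mul': [12, 84]
  After 'push 20': [12, 84, 20]
  After 'dup': [12, 84, 20, 20]
Program A final stack: [12, 84, 20, 20]

Program B trace:
  After 'push 2': [2]
  After 'dup': [2, 2]
  After 'gt': [0]
  After 'neg': [0]
Program B final stack: [0]
Same: no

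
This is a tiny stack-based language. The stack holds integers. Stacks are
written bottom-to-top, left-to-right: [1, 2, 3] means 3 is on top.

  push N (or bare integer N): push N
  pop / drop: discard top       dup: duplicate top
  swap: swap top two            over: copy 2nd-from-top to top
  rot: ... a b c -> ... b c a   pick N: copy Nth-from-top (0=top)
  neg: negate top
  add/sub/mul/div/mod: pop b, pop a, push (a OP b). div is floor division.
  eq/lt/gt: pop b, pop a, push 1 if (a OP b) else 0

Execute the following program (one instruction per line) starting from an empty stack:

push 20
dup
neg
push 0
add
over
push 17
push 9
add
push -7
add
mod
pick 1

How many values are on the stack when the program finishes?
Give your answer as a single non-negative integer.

Answer: 4

Derivation:
After 'push 20': stack = [20] (depth 1)
After 'dup': stack = [20, 20] (depth 2)
After 'neg': stack = [20, -20] (depth 2)
After 'push 0': stack = [20, -20, 0] (depth 3)
After 'add': stack = [20, -20] (depth 2)
After 'over': stack = [20, -20, 20] (depth 3)
After 'push 17': stack = [20, -20, 20, 17] (depth 4)
After 'push 9': stack = [20, -20, 20, 17, 9] (depth 5)
After 'add': stack = [20, -20, 20, 26] (depth 4)
After 'push -7': stack = [20, -20, 20, 26, -7] (depth 5)
After 'add': stack = [20, -20, 20, 19] (depth 4)
After 'mod': stack = [20, -20, 1] (depth 3)
After 'pick 1': stack = [20, -20, 1, -20] (depth 4)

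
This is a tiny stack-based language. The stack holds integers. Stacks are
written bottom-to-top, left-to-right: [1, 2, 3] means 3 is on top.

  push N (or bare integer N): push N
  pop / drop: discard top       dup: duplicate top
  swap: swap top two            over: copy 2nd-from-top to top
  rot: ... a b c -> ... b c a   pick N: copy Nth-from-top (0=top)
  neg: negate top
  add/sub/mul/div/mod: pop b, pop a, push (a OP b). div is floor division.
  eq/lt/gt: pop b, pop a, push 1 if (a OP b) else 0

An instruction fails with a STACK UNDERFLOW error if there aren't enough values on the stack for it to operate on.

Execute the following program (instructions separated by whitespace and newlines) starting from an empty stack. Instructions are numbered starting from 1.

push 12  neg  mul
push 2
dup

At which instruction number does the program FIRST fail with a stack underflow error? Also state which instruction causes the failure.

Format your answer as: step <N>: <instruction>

Step 1 ('push 12'): stack = [12], depth = 1
Step 2 ('neg'): stack = [-12], depth = 1
Step 3 ('mul'): needs 2 value(s) but depth is 1 — STACK UNDERFLOW

Answer: step 3: mul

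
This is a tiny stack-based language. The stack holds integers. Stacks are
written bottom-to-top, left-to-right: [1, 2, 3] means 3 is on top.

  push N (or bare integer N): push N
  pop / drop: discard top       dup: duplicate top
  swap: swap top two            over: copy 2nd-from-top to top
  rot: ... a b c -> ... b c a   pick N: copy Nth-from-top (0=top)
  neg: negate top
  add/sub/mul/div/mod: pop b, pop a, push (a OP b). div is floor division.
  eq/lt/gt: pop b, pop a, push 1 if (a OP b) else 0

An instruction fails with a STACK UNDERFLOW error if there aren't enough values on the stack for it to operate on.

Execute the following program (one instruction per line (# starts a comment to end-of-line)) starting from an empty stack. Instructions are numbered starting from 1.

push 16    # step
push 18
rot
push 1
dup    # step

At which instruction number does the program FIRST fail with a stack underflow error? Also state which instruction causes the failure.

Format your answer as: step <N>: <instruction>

Step 1 ('push 16'): stack = [16], depth = 1
Step 2 ('push 18'): stack = [16, 18], depth = 2
Step 3 ('rot'): needs 3 value(s) but depth is 2 — STACK UNDERFLOW

Answer: step 3: rot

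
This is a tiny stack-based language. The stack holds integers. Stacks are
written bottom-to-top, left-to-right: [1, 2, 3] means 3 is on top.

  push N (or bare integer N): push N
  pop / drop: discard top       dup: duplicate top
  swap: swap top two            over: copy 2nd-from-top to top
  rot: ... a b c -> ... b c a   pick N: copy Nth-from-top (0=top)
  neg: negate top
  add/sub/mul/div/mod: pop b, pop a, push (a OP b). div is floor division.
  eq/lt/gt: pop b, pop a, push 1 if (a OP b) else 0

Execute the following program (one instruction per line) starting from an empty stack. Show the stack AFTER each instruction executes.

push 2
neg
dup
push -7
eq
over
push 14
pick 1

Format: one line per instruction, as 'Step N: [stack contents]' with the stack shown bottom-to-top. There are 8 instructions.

Step 1: [2]
Step 2: [-2]
Step 3: [-2, -2]
Step 4: [-2, -2, -7]
Step 5: [-2, 0]
Step 6: [-2, 0, -2]
Step 7: [-2, 0, -2, 14]
Step 8: [-2, 0, -2, 14, -2]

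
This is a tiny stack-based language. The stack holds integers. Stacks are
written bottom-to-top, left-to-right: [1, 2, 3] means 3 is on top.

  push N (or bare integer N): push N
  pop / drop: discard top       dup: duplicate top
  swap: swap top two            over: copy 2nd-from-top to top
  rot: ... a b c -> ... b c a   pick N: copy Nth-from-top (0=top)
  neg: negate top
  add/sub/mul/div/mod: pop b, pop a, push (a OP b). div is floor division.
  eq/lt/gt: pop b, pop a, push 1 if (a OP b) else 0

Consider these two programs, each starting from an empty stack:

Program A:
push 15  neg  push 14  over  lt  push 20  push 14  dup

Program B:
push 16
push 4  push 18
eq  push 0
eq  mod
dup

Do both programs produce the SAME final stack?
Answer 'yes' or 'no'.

Program A trace:
  After 'push 15': [15]
  After 'neg': [-15]
  After 'push 14': [-15, 14]
  After 'over': [-15, 14, -15]
  After 'lt': [-15, 0]
  After 'push 20': [-15, 0, 20]
  After 'push 14': [-15, 0, 20, 14]
  After 'dup': [-15, 0, 20, 14, 14]
Program A final stack: [-15, 0, 20, 14, 14]

Program B trace:
  After 'push 16': [16]
  After 'push 4': [16, 4]
  After 'push 18': [16, 4, 18]
  After 'eq': [16, 0]
  After 'push 0': [16, 0, 0]
  After 'eq': [16, 1]
  After 'mod': [0]
  After 'dup': [0, 0]
Program B final stack: [0, 0]
Same: no

Answer: no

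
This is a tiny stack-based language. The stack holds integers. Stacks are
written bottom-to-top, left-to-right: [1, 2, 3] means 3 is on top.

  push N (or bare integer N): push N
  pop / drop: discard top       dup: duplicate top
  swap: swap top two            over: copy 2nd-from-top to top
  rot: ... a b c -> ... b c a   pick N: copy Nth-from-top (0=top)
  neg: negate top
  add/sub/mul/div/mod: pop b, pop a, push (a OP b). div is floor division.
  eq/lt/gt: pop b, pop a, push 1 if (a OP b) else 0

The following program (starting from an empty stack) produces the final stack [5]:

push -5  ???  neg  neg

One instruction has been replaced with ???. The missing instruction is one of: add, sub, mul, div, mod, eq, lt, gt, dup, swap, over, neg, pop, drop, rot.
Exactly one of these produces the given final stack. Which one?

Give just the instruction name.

Stack before ???: [-5]
Stack after ???:  [5]
The instruction that transforms [-5] -> [5] is: neg

Answer: neg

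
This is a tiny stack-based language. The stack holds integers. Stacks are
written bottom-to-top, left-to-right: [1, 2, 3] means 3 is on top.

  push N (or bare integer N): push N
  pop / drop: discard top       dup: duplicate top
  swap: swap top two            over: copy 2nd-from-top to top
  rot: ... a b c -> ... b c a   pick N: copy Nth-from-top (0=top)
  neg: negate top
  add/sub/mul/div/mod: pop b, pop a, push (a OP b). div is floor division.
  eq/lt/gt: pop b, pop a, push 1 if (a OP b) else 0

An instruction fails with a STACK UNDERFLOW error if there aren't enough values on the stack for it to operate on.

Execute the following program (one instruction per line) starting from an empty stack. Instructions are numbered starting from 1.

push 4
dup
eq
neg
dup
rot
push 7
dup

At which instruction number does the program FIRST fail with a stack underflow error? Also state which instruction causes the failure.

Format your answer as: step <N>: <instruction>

Answer: step 6: rot

Derivation:
Step 1 ('push 4'): stack = [4], depth = 1
Step 2 ('dup'): stack = [4, 4], depth = 2
Step 3 ('eq'): stack = [1], depth = 1
Step 4 ('neg'): stack = [-1], depth = 1
Step 5 ('dup'): stack = [-1, -1], depth = 2
Step 6 ('rot'): needs 3 value(s) but depth is 2 — STACK UNDERFLOW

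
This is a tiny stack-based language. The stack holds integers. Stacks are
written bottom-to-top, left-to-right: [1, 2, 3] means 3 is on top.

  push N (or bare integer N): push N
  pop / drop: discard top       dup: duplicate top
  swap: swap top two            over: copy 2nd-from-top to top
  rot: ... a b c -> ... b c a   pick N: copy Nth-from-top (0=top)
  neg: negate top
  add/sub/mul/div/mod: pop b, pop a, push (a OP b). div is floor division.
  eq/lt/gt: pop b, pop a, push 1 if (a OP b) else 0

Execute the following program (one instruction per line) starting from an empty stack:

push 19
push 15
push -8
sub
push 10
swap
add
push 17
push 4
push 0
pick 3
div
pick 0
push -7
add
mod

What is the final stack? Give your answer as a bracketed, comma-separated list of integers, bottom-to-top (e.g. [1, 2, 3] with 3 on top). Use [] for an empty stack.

After 'push 19': [19]
After 'push 15': [19, 15]
After 'push -8': [19, 15, -8]
After 'sub': [19, 23]
After 'push 10': [19, 23, 10]
After 'swap': [19, 10, 23]
After 'add': [19, 33]
After 'push 17': [19, 33, 17]
After 'push 4': [19, 33, 17, 4]
After 'push 0': [19, 33, 17, 4, 0]
After 'pick 3': [19, 33, 17, 4, 0, 33]
After 'div': [19, 33, 17, 4, 0]
After 'pick 0': [19, 33, 17, 4, 0, 0]
After 'push -7': [19, 33, 17, 4, 0, 0, -7]
After 'add': [19, 33, 17, 4, 0, -7]
After 'mod': [19, 33, 17, 4, 0]

Answer: [19, 33, 17, 4, 0]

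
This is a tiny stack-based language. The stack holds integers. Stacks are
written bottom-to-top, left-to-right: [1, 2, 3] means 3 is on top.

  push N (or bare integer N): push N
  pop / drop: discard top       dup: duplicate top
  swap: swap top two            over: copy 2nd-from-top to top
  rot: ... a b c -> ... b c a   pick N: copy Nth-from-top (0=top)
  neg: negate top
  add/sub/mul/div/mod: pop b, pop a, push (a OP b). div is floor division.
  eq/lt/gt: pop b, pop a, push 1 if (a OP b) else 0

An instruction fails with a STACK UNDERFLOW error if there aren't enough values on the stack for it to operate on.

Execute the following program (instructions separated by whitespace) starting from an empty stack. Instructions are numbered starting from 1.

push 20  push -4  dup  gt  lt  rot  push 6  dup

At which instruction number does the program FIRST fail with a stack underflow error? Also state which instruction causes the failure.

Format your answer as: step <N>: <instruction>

Answer: step 6: rot

Derivation:
Step 1 ('push 20'): stack = [20], depth = 1
Step 2 ('push -4'): stack = [20, -4], depth = 2
Step 3 ('dup'): stack = [20, -4, -4], depth = 3
Step 4 ('gt'): stack = [20, 0], depth = 2
Step 5 ('lt'): stack = [0], depth = 1
Step 6 ('rot'): needs 3 value(s) but depth is 1 — STACK UNDERFLOW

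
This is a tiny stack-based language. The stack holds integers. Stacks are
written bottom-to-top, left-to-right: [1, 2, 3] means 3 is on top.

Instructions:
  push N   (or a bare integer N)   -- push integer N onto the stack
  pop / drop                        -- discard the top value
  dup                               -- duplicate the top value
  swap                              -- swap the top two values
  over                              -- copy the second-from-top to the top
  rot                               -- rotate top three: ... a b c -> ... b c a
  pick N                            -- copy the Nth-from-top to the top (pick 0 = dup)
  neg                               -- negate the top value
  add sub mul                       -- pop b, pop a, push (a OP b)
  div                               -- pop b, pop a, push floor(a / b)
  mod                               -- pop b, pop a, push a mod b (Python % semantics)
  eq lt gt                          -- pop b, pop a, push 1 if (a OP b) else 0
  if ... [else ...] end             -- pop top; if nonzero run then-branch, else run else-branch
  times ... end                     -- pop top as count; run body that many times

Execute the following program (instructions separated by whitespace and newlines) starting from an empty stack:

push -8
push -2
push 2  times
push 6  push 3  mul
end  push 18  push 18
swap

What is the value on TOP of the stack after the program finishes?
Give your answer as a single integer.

After 'push -8': [-8]
After 'push -2': [-8, -2]
After 'push 2': [-8, -2, 2]
After 'times': [-8, -2]
After 'push 6': [-8, -2, 6]
After 'push 3': [-8, -2, 6, 3]
After 'mul': [-8, -2, 18]
After 'push 6': [-8, -2, 18, 6]
After 'push 3': [-8, -2, 18, 6, 3]
After 'mul': [-8, -2, 18, 18]
After 'push 18': [-8, -2, 18, 18, 18]
After 'push 18': [-8, -2, 18, 18, 18, 18]
After 'swap': [-8, -2, 18, 18, 18, 18]

Answer: 18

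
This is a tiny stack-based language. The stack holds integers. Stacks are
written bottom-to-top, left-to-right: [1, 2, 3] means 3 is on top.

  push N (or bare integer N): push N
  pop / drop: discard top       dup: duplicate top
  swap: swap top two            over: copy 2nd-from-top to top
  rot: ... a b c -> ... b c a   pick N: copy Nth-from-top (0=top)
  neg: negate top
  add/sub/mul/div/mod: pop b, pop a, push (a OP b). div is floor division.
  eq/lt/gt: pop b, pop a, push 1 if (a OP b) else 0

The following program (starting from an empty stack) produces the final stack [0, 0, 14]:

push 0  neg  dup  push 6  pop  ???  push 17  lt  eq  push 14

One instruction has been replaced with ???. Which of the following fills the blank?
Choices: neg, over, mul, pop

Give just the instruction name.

Answer: over

Derivation:
Stack before ???: [0, 0]
Stack after ???:  [0, 0, 0]
Checking each choice:
  neg: produces [0, 14]
  over: MATCH
  mul: stack underflow (need 2, have 1)
  pop: stack underflow (need 2, have 1)


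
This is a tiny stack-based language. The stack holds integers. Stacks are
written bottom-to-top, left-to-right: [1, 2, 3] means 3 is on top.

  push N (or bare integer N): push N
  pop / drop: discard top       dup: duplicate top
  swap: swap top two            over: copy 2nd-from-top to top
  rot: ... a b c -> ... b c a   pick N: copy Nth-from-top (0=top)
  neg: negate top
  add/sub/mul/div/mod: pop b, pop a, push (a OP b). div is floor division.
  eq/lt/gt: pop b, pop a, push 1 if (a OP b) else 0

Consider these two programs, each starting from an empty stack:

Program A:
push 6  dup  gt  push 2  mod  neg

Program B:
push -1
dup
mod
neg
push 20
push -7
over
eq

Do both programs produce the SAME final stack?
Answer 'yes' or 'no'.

Program A trace:
  After 'push 6': [6]
  After 'dup': [6, 6]
  After 'gt': [0]
  After 'push 2': [0, 2]
  After 'mod': [0]
  After 'neg': [0]
Program A final stack: [0]

Program B trace:
  After 'push -1': [-1]
  After 'dup': [-1, -1]
  After 'mod': [0]
  After 'neg': [0]
  After 'push 20': [0, 20]
  After 'push -7': [0, 20, -7]
  After 'over': [0, 20, -7, 20]
  After 'eq': [0, 20, 0]
Program B final stack: [0, 20, 0]
Same: no

Answer: no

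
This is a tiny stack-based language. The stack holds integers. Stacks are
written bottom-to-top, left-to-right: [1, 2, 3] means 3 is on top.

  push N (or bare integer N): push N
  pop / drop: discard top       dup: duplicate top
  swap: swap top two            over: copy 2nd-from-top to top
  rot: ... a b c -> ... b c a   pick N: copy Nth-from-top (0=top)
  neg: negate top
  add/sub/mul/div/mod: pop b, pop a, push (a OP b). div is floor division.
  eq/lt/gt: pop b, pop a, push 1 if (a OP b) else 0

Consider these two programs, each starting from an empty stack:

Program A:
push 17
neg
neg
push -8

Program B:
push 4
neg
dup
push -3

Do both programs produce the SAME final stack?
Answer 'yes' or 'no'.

Answer: no

Derivation:
Program A trace:
  After 'push 17': [17]
  After 'neg': [-17]
  After 'neg': [17]
  After 'push -8': [17, -8]
Program A final stack: [17, -8]

Program B trace:
  After 'push 4': [4]
  After 'neg': [-4]
  After 'dup': [-4, -4]
  After 'push -3': [-4, -4, -3]
Program B final stack: [-4, -4, -3]
Same: no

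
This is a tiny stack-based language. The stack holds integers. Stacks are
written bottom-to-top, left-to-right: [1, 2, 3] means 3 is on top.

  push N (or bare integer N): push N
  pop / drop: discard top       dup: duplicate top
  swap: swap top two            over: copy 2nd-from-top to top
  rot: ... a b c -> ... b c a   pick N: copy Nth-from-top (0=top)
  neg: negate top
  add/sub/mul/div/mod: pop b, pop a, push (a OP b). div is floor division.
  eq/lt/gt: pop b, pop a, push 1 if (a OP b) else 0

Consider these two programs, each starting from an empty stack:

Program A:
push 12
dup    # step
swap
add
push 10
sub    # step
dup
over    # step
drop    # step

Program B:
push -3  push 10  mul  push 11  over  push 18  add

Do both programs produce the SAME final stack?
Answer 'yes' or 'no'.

Answer: no

Derivation:
Program A trace:
  After 'push 12': [12]
  After 'dup': [12, 12]
  After 'swap': [12, 12]
  After 'add': [24]
  After 'push 10': [24, 10]
  After 'sub': [14]
  After 'dup': [14, 14]
  After 'over': [14, 14, 14]
  After 'drop': [14, 14]
Program A final stack: [14, 14]

Program B trace:
  After 'push -3': [-3]
  After 'push 10': [-3, 10]
  After 'mul': [-30]
  After 'push 11': [-30, 11]
  After 'over': [-30, 11, -30]
  After 'push 18': [-30, 11, -30, 18]
  After 'add': [-30, 11, -12]
Program B final stack: [-30, 11, -12]
Same: no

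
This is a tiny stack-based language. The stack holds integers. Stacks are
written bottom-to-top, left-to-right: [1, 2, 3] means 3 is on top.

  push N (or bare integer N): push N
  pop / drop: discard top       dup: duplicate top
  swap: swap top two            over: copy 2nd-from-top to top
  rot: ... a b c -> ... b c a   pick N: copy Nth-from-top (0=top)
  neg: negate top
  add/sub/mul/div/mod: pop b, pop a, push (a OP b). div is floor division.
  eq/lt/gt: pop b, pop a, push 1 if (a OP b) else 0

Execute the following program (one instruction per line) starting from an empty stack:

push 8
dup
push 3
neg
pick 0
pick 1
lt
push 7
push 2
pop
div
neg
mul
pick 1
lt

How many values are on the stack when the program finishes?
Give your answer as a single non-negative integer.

After 'push 8': stack = [8] (depth 1)
After 'dup': stack = [8, 8] (depth 2)
After 'push 3': stack = [8, 8, 3] (depth 3)
After 'neg': stack = [8, 8, -3] (depth 3)
After 'pick 0': stack = [8, 8, -3, -3] (depth 4)
After 'pick 1': stack = [8, 8, -3, -3, -3] (depth 5)
After 'lt': stack = [8, 8, -3, 0] (depth 4)
After 'push 7': stack = [8, 8, -3, 0, 7] (depth 5)
After 'push 2': stack = [8, 8, -3, 0, 7, 2] (depth 6)
After 'pop': stack = [8, 8, -3, 0, 7] (depth 5)
After 'div': stack = [8, 8, -3, 0] (depth 4)
After 'neg': stack = [8, 8, -3, 0] (depth 4)
After 'mul': stack = [8, 8, 0] (depth 3)
After 'pick 1': stack = [8, 8, 0, 8] (depth 4)
After 'lt': stack = [8, 8, 1] (depth 3)

Answer: 3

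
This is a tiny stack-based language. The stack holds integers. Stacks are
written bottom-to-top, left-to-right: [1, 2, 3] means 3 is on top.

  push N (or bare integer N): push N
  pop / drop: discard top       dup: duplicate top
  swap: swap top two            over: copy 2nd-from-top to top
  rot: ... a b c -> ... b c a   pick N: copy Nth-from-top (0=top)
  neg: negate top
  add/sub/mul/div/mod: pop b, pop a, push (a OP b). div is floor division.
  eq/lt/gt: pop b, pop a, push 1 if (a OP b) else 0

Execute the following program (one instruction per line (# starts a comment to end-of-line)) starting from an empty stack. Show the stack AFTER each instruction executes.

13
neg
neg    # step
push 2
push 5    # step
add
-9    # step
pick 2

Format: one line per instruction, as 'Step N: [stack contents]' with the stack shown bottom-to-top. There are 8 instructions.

Step 1: [13]
Step 2: [-13]
Step 3: [13]
Step 4: [13, 2]
Step 5: [13, 2, 5]
Step 6: [13, 7]
Step 7: [13, 7, -9]
Step 8: [13, 7, -9, 13]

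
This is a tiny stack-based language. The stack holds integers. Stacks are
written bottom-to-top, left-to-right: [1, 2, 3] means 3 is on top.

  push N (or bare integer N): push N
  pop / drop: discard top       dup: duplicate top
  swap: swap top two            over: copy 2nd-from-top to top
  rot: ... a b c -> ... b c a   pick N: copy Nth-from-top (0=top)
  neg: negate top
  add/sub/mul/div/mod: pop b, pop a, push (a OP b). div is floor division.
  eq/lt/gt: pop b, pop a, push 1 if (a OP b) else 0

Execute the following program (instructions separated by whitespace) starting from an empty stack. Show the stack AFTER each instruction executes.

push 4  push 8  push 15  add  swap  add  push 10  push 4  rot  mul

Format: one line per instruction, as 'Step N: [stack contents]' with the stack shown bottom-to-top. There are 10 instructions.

Step 1: [4]
Step 2: [4, 8]
Step 3: [4, 8, 15]
Step 4: [4, 23]
Step 5: [23, 4]
Step 6: [27]
Step 7: [27, 10]
Step 8: [27, 10, 4]
Step 9: [10, 4, 27]
Step 10: [10, 108]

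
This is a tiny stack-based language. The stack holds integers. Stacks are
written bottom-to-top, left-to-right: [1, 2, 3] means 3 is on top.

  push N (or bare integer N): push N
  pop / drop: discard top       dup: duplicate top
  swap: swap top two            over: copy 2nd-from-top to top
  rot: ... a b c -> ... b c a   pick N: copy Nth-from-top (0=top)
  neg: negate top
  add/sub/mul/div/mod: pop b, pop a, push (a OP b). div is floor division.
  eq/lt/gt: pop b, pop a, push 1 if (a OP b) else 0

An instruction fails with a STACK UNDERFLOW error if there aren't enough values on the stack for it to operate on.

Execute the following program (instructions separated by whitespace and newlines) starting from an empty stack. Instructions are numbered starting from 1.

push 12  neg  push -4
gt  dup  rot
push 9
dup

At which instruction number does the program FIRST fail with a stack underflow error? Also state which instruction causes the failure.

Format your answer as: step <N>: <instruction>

Step 1 ('push 12'): stack = [12], depth = 1
Step 2 ('neg'): stack = [-12], depth = 1
Step 3 ('push -4'): stack = [-12, -4], depth = 2
Step 4 ('gt'): stack = [0], depth = 1
Step 5 ('dup'): stack = [0, 0], depth = 2
Step 6 ('rot'): needs 3 value(s) but depth is 2 — STACK UNDERFLOW

Answer: step 6: rot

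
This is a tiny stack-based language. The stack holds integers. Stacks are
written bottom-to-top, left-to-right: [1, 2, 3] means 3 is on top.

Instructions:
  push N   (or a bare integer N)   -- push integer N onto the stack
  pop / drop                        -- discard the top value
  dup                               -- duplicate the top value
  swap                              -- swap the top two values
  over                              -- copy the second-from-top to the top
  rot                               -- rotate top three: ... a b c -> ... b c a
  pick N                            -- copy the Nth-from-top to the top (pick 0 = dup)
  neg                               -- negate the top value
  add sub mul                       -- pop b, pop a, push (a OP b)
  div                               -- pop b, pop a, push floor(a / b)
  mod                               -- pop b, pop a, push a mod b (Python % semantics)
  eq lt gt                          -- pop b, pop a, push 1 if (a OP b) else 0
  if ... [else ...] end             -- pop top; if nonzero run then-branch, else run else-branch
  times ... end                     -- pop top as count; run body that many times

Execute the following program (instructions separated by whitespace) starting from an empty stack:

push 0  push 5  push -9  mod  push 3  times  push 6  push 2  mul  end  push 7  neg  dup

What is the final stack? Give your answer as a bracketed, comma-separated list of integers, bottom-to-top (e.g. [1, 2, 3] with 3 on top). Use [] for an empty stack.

After 'push 0': [0]
After 'push 5': [0, 5]
After 'push -9': [0, 5, -9]
After 'mod': [0, -4]
After 'push 3': [0, -4, 3]
After 'times': [0, -4]
After 'push 6': [0, -4, 6]
After 'push 2': [0, -4, 6, 2]
After 'mul': [0, -4, 12]
After 'push 6': [0, -4, 12, 6]
After 'push 2': [0, -4, 12, 6, 2]
After 'mul': [0, -4, 12, 12]
After 'push 6': [0, -4, 12, 12, 6]
After 'push 2': [0, -4, 12, 12, 6, 2]
After 'mul': [0, -4, 12, 12, 12]
After 'push 7': [0, -4, 12, 12, 12, 7]
After 'neg': [0, -4, 12, 12, 12, -7]
After 'dup': [0, -4, 12, 12, 12, -7, -7]

Answer: [0, -4, 12, 12, 12, -7, -7]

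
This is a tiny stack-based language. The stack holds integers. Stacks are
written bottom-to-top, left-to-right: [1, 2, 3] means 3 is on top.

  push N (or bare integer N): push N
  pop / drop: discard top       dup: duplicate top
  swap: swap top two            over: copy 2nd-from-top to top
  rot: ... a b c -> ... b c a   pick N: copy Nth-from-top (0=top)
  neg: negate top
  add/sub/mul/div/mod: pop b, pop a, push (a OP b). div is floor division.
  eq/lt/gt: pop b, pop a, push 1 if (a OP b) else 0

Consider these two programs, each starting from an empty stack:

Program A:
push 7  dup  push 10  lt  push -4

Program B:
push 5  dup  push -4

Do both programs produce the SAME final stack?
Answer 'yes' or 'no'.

Program A trace:
  After 'push 7': [7]
  After 'dup': [7, 7]
  After 'push 10': [7, 7, 10]
  After 'lt': [7, 1]
  After 'push -4': [7, 1, -4]
Program A final stack: [7, 1, -4]

Program B trace:
  After 'push 5': [5]
  After 'dup': [5, 5]
  After 'push -4': [5, 5, -4]
Program B final stack: [5, 5, -4]
Same: no

Answer: no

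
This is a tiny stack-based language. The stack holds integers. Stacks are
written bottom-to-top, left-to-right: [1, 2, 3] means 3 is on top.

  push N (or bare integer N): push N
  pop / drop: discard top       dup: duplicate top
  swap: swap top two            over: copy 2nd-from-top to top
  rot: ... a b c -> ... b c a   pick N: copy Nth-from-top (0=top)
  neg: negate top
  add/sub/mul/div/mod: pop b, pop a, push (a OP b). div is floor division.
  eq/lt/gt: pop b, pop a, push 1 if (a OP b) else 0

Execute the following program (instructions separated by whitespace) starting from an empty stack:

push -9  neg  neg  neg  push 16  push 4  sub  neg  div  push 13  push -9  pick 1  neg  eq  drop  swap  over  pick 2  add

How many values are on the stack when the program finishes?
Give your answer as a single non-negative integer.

Answer: 3

Derivation:
After 'push -9': stack = [-9] (depth 1)
After 'neg': stack = [9] (depth 1)
After 'neg': stack = [-9] (depth 1)
After 'neg': stack = [9] (depth 1)
After 'push 16': stack = [9, 16] (depth 2)
After 'push 4': stack = [9, 16, 4] (depth 3)
After 'sub': stack = [9, 12] (depth 2)
After 'neg': stack = [9, -12] (depth 2)
After 'div': stack = [-1] (depth 1)
After 'push 13': stack = [-1, 13] (depth 2)
After 'push -9': stack = [-1, 13, -9] (depth 3)
After 'pick 1': stack = [-1, 13, -9, 13] (depth 4)
After 'neg': stack = [-1, 13, -9, -13] (depth 4)
After 'eq': stack = [-1, 13, 0] (depth 3)
After 'drop': stack = [-1, 13] (depth 2)
After 'swap': stack = [13, -1] (depth 2)
After 'over': stack = [13, -1, 13] (depth 3)
After 'pick 2': stack = [13, -1, 13, 13] (depth 4)
After 'add': stack = [13, -1, 26] (depth 3)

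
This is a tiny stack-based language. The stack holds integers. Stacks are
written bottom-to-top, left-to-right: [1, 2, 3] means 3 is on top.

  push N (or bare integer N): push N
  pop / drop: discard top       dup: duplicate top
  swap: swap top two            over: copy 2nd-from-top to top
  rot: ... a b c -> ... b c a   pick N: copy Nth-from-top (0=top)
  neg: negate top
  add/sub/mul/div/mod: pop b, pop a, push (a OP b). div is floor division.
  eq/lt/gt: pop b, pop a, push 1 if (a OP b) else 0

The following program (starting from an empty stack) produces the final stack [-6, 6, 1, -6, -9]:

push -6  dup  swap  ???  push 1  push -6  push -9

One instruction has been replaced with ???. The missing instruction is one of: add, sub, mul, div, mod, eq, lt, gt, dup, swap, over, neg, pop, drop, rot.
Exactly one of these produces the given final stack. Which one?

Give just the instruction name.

Stack before ???: [-6, -6]
Stack after ???:  [-6, 6]
The instruction that transforms [-6, -6] -> [-6, 6] is: neg

Answer: neg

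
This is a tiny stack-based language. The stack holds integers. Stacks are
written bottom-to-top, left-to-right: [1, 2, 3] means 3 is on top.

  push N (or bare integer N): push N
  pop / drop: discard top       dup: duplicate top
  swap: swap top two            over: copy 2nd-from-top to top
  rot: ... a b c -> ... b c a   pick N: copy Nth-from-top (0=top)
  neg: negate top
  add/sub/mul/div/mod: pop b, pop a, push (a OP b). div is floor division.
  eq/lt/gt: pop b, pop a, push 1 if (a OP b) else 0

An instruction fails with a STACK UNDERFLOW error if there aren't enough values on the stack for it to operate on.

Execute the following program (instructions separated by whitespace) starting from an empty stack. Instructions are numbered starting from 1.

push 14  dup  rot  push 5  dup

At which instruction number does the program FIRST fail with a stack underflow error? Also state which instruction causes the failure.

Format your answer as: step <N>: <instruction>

Answer: step 3: rot

Derivation:
Step 1 ('push 14'): stack = [14], depth = 1
Step 2 ('dup'): stack = [14, 14], depth = 2
Step 3 ('rot'): needs 3 value(s) but depth is 2 — STACK UNDERFLOW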